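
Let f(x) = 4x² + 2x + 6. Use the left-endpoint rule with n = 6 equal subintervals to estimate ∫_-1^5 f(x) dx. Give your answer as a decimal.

178

Δx = (5 − (-1))/6 = 1.
Left endpoints: -1, 0, 1, 2, 3, 4.
f(-1) = 8, f(0) = 6, f(1) = 12, f(2) = 26, f(3) = 48, f(4) = 78.
Sum = Δx · [f(-1) + f(0) + f(1) + ...].
Sum = 178.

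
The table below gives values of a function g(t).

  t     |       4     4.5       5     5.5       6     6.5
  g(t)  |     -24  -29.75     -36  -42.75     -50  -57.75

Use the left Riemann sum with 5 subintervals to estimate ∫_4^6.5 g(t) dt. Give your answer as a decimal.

-91.25

Δt = 0.5.
Sum = 0.5·[(-24) + (-29.75) + (-36) + (-42.75) + (-50)] = -91.25.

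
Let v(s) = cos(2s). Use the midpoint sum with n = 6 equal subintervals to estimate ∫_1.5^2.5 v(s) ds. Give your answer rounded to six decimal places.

Δs = (2.5 − 1.5)/6 = 1/6.
Midpoints: 19/12, 1.75, 23/12, 25/12, 2.25, 29/12.
v(19/12) ≈ -0.999686, v(1.75) ≈ -0.936457, v(23/12) ≈ -0.770137, v(25/12) ≈ -0.519036, v(2.25) ≈ -0.210796, v(29/12) ≈ 0.120650.
Sum = Δs · [v(19/12) + v(1.75) + v(23/12) + ...].
Sum ≈ -0.552577.

-0.552577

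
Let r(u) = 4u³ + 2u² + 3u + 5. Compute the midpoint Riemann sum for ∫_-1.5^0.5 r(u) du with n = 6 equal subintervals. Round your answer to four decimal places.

Δu = (0.5 − (-1.5))/6 = 1/3.
Midpoints: -4/3, -1, -2/3, -1/3, 0, 1/3.
r(-4/3) = -133/27, r(-1) = 0, r(-2/3) = 73/27, r(-1/3) = 110/27, r(0) = 5, r(1/3) = 172/27.
Sum = Δu · [r(-4/3) + r(-1) + r(-2/3) + ...].
Sum ≈ 4.4074.

4.4074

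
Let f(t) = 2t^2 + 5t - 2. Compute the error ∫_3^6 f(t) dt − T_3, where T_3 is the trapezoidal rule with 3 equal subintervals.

-1

Exact integral: ∫_3^6 f(t) dt = 187.5.
T_3 = 188.5.
Error = 187.5 − 188.5 = -1.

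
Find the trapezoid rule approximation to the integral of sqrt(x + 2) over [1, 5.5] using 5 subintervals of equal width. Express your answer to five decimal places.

10.22182

Δx = (5.5 − 1)/5 = 0.9.
f(1) ≈ 1.73205, f(1.9) ≈ 1.97484, f(2.8) ≈ 2.19089, f(3.7) ≈ 2.38747, f(4.6) ≈ 2.56905, f(5.5) ≈ 2.73861.
T_5 = (Δx/2)·[f(x_0) + 2f(x_1) + ... + 2f(x_{4}) + f(x_5)].
Sum ≈ 10.22182.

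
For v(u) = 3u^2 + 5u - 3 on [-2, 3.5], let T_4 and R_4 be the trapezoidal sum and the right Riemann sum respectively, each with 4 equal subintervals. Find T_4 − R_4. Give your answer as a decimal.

-35.921875

T_4 = 60.19921875.
R_4 = 96.12109375.
T_4 − R_4 = -35.921875.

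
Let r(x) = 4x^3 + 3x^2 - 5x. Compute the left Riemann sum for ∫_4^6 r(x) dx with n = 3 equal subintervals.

932

Δx = (6 − 4)/3 = 2/3.
Left endpoints: 4, 14/3, 16/3.
r(4) = 284, r(14/3) = 12110/27, r(16/3) = 17968/27.
Sum = Δx · [r(4) + r(14/3) + r(16/3)].
Sum = 932.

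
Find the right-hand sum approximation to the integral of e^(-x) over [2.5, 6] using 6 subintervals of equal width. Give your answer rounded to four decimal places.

Δx = (6 − 2.5)/6 = 7/12.
Right endpoints: 37/12, 11/3, 4.25, 29/6, 65/12, 6.
f(37/12) ≈ 0.0458, f(11/3) ≈ 0.0256, f(4.25) ≈ 0.0143, f(29/6) ≈ 0.0080, f(65/12) ≈ 0.0044, f(6) ≈ 0.0025.
Sum = Δx · [f(37/12) + f(11/3) + f(4.25) + ...].
Sum ≈ 0.0586.

0.0586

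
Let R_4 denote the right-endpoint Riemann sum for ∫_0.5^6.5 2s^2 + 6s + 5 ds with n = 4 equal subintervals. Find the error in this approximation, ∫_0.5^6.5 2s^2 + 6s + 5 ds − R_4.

Exact integral: ∫_0.5^6.5 f(s) ds = 339.
R_4 = 433.5.
Error = 339 − 433.5 = -94.5.

-94.5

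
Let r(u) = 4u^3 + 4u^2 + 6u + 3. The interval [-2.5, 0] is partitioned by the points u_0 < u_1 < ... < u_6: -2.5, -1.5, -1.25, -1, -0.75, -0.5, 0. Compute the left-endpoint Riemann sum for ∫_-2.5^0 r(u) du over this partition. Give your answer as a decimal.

-54.375

Subinterval widths: 1, 0.25, 0.25, 0.25, 0.25, 0.5.
Left endpoints: -2.5, -1.5, -1.25, -1, -0.75, -0.5.
r(-2.5) = -49.5, r(-1.5) = -10.5, r(-1.25) = -6.0625, r(-1) = -3, r(-0.75) = -0.9375, r(-0.5) = 0.5.
Sum = Σ Δu_i · r(u_i).
Sum = -54.375.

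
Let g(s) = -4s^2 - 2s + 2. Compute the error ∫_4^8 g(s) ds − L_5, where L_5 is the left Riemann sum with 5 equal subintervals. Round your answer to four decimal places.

-78.2933

Exact integral: ∫_4^8 g(s) ds ≈ -637.333333.
L_5 = -559.04.
Error ≈ -637.333333 − (-559.04) ≈ -78.2933.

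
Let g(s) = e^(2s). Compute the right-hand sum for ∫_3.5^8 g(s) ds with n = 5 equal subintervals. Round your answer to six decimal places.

9580090.868188

Δs = (8 − 3.5)/5 = 0.9.
Right endpoints: 4.4, 5.3, 6.2, 7.1, 8.
g(4.4) ≈ 6634.244006, g(5.3) ≈ 40134.837431, g(6.2) ≈ 242801.617498, g(7.1) ≈ 1468864.189654, g(8) ≈ 8886110.520508.
Sum = Δs · [g(4.4) + g(5.3) + g(6.2) + g(7.1) + g(8)].
Sum ≈ 9580090.868188.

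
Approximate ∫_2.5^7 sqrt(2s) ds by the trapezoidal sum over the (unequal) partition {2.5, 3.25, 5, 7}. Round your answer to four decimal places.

13.6963

Subinterval widths: 0.75, 1.75, 2.
f(2.5) ≈ 2.2361, f(3.25) ≈ 2.5495, f(5) ≈ 3.1623, f(7) ≈ 3.7417.
On each subinterval the trapezoid contributes (Δs_i/2)·[f(s_{i-1}) + f(s_i)].
Sum ≈ 13.6963.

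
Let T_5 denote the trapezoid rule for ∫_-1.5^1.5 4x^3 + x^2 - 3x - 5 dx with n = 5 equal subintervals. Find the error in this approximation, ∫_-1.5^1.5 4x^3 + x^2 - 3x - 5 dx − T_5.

-0.18

Exact integral: ∫_-1.5^1.5 f(x) dx = -12.75.
T_5 = -12.57.
Error = -12.75 − (-12.57) = -0.18.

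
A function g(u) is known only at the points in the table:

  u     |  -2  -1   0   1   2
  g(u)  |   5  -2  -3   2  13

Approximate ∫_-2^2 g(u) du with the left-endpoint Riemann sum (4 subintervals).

2

Δu = 1.
Sum = 1·[5 + (-2) + (-3) + 2] = 2.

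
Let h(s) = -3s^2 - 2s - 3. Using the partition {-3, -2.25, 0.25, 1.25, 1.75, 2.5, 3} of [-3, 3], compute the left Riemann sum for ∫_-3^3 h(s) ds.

Subinterval widths: 0.75, 2.5, 1, 0.5, 0.75, 0.5.
Left endpoints: -3, -2.25, 0.25, 1.25, 1.75, 2.5.
h(-3) = -24, h(-2.25) = -13.6875, h(0.25) = -3.6875, h(1.25) = -10.1875, h(1.75) = -15.6875, h(2.5) = -26.75.
Sum = Σ Δs_i · h(s_i).
Sum = -86.140625.

-86.140625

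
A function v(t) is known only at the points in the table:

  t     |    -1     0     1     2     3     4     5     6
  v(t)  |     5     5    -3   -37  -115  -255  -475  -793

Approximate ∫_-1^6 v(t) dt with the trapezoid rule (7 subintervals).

-1274

Δt = 1.
T_7 = (1/2)·[5 + 2·5 + 2·(-3) + 2·(-37) + 2·(-115) + 2·(-255) + 2·(-475) + (-793)] = -1274.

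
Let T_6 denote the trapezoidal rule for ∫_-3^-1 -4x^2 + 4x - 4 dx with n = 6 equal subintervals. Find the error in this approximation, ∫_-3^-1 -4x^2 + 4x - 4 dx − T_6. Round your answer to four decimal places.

Exact integral: ∫_-3^-1 f(x) dx ≈ -58.666667.
T_6 ≈ -58.814815.
Error ≈ -58.666667 − (-58.814815) ≈ 0.1481.

0.1481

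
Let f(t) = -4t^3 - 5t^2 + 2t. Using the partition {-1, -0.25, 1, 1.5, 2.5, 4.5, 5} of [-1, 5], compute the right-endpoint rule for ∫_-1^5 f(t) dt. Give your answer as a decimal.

Subinterval widths: 0.75, 1.25, 0.5, 1, 2, 0.5.
Right endpoints: -0.25, 1, 1.5, 2.5, 4.5, 5.
f(-0.25) = -0.75, f(1) = -7, f(1.5) = -21.75, f(2.5) = -88.75, f(4.5) = -456.75, f(5) = -615.
Sum = Σ Δt_i · f(t_i).
Sum = -1329.9375.

-1329.9375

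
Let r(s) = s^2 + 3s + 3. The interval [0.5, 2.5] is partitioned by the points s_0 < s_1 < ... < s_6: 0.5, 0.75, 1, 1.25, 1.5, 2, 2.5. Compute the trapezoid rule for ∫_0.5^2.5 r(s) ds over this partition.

20.21875

Subinterval widths: 0.25, 0.25, 0.25, 0.25, 0.5, 0.5.
r(0.5) = 4.75, r(0.75) = 5.8125, r(1) = 7, r(1.25) = 8.3125, r(1.5) = 9.75, r(2) = 13, r(2.5) = 16.75.
On each subinterval the trapezoid contributes (Δs_i/2)·[r(s_{i-1}) + r(s_i)].
Sum = 20.21875.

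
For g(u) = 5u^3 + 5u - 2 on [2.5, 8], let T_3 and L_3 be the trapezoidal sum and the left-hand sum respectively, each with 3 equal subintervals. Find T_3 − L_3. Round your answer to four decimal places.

2300.2604

T_3 ≈ 5447.177083.
L_3 ≈ 3146.916667.
T_3 − L_3 ≈ 2300.2604.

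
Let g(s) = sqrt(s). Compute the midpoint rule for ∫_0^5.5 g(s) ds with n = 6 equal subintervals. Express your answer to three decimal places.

8.645

Δs = (5.5 − 0)/6 = 11/12.
Midpoints: 11/24, 1.375, 55/24, 77/24, 4.125, 121/24.
g(11/24) ≈ 0.677, g(1.375) ≈ 1.173, g(55/24) ≈ 1.514, g(77/24) ≈ 1.791, g(4.125) ≈ 2.031, g(121/24) ≈ 2.245.
Sum = Δs · [g(11/24) + g(1.375) + g(55/24) + ...].
Sum ≈ 8.645.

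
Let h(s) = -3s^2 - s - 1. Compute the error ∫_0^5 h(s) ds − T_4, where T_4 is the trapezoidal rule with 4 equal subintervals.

Exact integral: ∫_0^5 h(s) ds = -142.5.
T_4 = -146.40625.
Error = -142.5 − (-146.40625) = 3.90625.

3.90625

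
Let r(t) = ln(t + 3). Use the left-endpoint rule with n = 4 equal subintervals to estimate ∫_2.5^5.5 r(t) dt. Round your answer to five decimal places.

5.64820

Δt = (5.5 − 2.5)/4 = 0.75.
Left endpoints: 2.5, 3.25, 4, 4.75.
r(2.5) ≈ 1.70475, r(3.25) ≈ 1.83258, r(4) ≈ 1.94591, r(4.75) ≈ 2.04769.
Sum = Δt · [r(2.5) + r(3.25) + r(4) + r(4.75)].
Sum ≈ 5.64820.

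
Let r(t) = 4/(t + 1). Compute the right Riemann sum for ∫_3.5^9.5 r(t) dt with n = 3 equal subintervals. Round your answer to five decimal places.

2.93385

Δt = (9.5 − 3.5)/3 = 2.
Right endpoints: 5.5, 7.5, 9.5.
r(5.5) = 8/13, r(7.5) = 8/17, r(9.5) = 8/21.
Sum = Δt · [r(5.5) + r(7.5) + r(9.5)].
Sum ≈ 2.93385.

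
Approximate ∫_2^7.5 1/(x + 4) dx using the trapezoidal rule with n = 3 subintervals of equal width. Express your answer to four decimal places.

Δx = (7.5 − 2)/3 = 11/6.
f(2) = 1/6, f(23/6) = 6/47, f(17/3) = 3/29, f(7.5) = 2/23.
T_3 = (Δx/2)·[f(x_0) + 2f(x_1) + 2f(x_2) + f(x_3)].
Sum ≈ 0.6562.

0.6562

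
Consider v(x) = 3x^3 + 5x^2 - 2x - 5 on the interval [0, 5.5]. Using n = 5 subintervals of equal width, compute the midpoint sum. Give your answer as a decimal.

Δx = (5.5 − 0)/5 = 1.1.
Midpoints: 0.55, 1.65, 2.75, 3.85, 4.95.
v(0.55) = -4.088375, v(1.65) = 18.788875, v(2.75) = 89.703125, v(3.85) = 232.612375, v(4.95) = 471.474625.
Sum = Δx · [v(0.55) + v(1.65) + v(2.75) + v(3.85) + v(4.95)].
Sum = 889.3396875.

889.3396875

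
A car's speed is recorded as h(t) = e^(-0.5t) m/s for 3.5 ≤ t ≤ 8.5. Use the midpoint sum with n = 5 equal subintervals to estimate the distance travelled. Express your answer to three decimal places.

Δt = (8.5 − 3.5)/5 = 1.
Midpoints: 4, 5, 6, 7, 8.
h(4) ≈ 0.135, h(5) ≈ 0.082, h(6) ≈ 0.050, h(7) ≈ 0.030, h(8) ≈ 0.018.
Sum = Δt · [h(4) + h(5) + h(6) + h(7) + h(8)].
Sum ≈ 0.316.

0.316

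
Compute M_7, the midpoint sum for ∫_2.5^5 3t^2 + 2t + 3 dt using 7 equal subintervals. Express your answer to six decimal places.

Δt = (5 − 2.5)/7 = 5/14.
Midpoints: 75/28, 85/28, 95/28, 3.75, 115/28, 125/28, 135/28.
f(75/28) = 23427/784, f(85/28) = 28787/784, f(95/28) = 34747/784, f(3.75) = 52.6875, f(115/28) = 48467/784, f(125/28) = 56227/784, f(135/28) = 64587/784.
Sum = Δt · [f(75/28) + f(85/28) + f(95/28) + ...].
Sum ≈ 135.545281.

135.545281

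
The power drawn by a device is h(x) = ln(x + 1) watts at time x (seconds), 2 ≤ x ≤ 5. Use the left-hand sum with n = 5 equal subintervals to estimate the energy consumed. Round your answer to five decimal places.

Δx = (5 − 2)/5 = 0.6.
Left endpoints: 2, 2.6, 3.2, 3.8, 4.4.
h(2) ≈ 1.09861, h(2.6) ≈ 1.28093, h(3.2) ≈ 1.43508, h(3.8) ≈ 1.56862, h(4.4) ≈ 1.68640.
Sum = Δx · [h(2) + h(2.6) + h(3.2) + h(3.8) + h(4.4)].
Sum ≈ 4.24179.

4.24179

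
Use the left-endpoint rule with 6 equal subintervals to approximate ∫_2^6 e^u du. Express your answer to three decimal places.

278.587

Δu = (6 − 2)/6 = 2/3.
Left endpoints: 2, 8/3, 10/3, 4, 14/3, 16/3.
f(2) ≈ 7.389, f(8/3) ≈ 14.392, f(10/3) ≈ 28.032, f(4) ≈ 54.598, f(14/3) ≈ 106.343, f(16/3) ≈ 207.127.
Sum = Δu · [f(2) + f(8/3) + f(10/3) + ...].
Sum ≈ 278.587.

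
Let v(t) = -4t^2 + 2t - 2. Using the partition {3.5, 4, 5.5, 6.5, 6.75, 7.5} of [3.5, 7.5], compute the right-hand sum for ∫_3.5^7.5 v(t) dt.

-556.6875

Subinterval widths: 0.5, 1.5, 1, 0.25, 0.75.
Right endpoints: 4, 5.5, 6.5, 6.75, 7.5.
v(4) = -58, v(5.5) = -112, v(6.5) = -158, v(6.75) = -170.75, v(7.5) = -212.
Sum = Σ Δt_i · v(t_i).
Sum = -556.6875.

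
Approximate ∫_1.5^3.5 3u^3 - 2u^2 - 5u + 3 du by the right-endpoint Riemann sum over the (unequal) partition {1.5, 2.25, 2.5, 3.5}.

107.69140625

Subinterval widths: 0.75, 0.25, 1.
Right endpoints: 2.25, 2.5, 3.5.
f(2.25) = 15.796875, f(2.5) = 24.875, f(3.5) = 89.625.
Sum = Σ Δu_i · f(u_i).
Sum = 107.69140625.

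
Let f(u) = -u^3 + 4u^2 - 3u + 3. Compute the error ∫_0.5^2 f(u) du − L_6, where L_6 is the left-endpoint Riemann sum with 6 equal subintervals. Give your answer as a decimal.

Exact integral: ∫_0.5^2 f(u) du = 5.390625.
L_6 = 5.06640625.
Error = 5.390625 − 5.06640625 = 0.32421875.

0.32421875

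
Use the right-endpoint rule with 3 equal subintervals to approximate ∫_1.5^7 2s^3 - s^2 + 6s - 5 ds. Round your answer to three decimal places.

1883.037

Δs = (7 − 1.5)/3 = 11/6.
Right endpoints: 10/3, 31/6, 7.
f(10/3) = 2105/27, f(31/6) = 7429/27, f(7) = 674.
Sum = Δs · [f(10/3) + f(31/6) + f(7)].
Sum ≈ 1883.037.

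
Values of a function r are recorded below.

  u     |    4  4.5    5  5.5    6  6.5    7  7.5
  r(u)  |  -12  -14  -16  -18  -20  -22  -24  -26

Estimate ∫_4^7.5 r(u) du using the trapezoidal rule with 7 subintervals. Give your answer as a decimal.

Δu = 0.5.
T_7 = (0.5/2)·[(-12) + 2·(-14) + 2·(-16) + 2·(-18) + 2·(-20) + 2·(-22) + 2·(-24) + (-26)] = -66.5.

-66.5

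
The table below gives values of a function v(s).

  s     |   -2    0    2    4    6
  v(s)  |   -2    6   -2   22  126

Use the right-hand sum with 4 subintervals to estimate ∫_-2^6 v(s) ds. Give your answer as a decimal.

Δs = 2.
Sum = 2·[6 + (-2) + 22 + 126] = 304.

304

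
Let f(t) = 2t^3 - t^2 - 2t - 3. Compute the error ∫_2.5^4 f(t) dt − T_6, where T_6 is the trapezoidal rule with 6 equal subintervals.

-0.2890625

Exact integral: ∫_2.5^4 f(t) dt = 78.09375.
T_6 = 78.3828125.
Error = 78.09375 − 78.3828125 = -0.2890625.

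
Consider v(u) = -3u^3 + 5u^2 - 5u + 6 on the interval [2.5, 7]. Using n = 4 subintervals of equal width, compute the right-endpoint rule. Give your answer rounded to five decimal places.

-1786.40332

Δu = (7 − 2.5)/4 = 1.125.
Right endpoints: 3.625, 4.75, 5.875, 7.
v(3.625) = -45735/512, v(4.75) = -226.453125, v(5.875) = -235077/512, v(7) = -813.
Sum = Δu · [v(3.625) + v(4.75) + v(5.875) + v(7)].
Sum ≈ -1786.40332.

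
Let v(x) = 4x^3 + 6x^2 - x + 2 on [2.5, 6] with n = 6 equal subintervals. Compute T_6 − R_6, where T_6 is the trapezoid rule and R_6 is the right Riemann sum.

T_6 ≈ 1661.126736.
R_6 ≈ 1945.939236.
T_6 − R_6 = -284.8125.

-284.8125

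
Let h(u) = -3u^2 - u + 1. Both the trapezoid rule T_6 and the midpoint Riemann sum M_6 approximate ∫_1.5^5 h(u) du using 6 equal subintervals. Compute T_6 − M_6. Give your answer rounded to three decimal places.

-0.893

T_6 ≈ -130.09549.
M_6 ≈ -129.20226.
T_6 − M_6 ≈ -0.893.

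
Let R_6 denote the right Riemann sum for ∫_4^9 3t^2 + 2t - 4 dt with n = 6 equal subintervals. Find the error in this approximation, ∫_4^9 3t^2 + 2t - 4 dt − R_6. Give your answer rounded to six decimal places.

-87.152778

Exact integral: ∫_4^9 f(t) dt = 710.
R_6 ≈ 797.15277778.
Error ≈ 710 − 797.15277778 ≈ -87.152778.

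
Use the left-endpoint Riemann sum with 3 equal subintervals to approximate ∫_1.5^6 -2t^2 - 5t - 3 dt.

-175.5

Δt = (6 − 1.5)/3 = 1.5.
Left endpoints: 1.5, 3, 4.5.
f(1.5) = -15, f(3) = -36, f(4.5) = -66.
Sum = Δt · [f(1.5) + f(3) + f(4.5)].
Sum = -175.5.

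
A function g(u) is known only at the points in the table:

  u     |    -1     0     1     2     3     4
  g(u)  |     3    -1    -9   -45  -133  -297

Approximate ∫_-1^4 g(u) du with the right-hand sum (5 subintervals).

Δu = 1.
Sum = 1·[(-1) + (-9) + (-45) + (-133) + (-297)] = -485.

-485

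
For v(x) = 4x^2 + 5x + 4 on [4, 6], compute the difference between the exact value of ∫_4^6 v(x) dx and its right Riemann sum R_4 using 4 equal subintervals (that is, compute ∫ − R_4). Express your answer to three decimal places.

Exact integral: ∫_4^6 v(x) dx ≈ 260.66667.
R_4 = 283.5.
Error ≈ 260.66667 − 283.5 ≈ -22.833.

-22.833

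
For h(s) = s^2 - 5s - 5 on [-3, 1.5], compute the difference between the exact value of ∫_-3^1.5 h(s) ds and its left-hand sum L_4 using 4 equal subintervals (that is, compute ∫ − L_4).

-17.40234375

Exact integral: ∫_-3^1.5 h(s) ds = 4.5.
L_4 = 21.90234375.
Error = 4.5 − 21.90234375 = -17.40234375.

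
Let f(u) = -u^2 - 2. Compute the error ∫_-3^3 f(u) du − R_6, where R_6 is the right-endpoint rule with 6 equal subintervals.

1

Exact integral: ∫_-3^3 f(u) du = -30.
R_6 = -31.
Error = -30 − (-31) = 1.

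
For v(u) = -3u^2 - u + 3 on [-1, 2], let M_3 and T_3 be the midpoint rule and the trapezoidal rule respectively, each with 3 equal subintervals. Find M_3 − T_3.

2.25

M_3 = -0.75.
T_3 = -3.
M_3 − T_3 = 2.25.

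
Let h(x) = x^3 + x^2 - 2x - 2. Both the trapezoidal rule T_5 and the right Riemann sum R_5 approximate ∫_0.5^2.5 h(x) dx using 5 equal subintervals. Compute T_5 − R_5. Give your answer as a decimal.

-3.5

T_5 = 5.21.
R_5 = 8.71.
T_5 − R_5 = -3.5.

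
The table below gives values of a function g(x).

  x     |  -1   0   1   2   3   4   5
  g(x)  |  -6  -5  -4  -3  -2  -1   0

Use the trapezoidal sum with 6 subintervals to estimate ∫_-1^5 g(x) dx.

Δx = 1.
T_6 = (1/2)·[(-6) + 2·(-5) + 2·(-4) + 2·(-3) + 2·(-2) + 2·(-1) + 0] = -18.

-18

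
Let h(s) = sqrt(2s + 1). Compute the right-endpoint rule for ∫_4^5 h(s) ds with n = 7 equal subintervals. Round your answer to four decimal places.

3.1835

Δs = (5 − 4)/7 = 1/7.
Right endpoints: 29/7, 30/7, 31/7, 32/7, 33/7, 34/7, 5.
h(29/7) ≈ 3.0472, h(30/7) ≈ 3.0938, h(31/7) ≈ 3.1396, h(32/7) ≈ 3.1848, h(33/7) ≈ 3.2293, h(34/7) ≈ 3.2733, h(5) ≈ 3.3166.
Sum = Δs · [h(29/7) + h(30/7) + h(31/7) + ...].
Sum ≈ 3.1835.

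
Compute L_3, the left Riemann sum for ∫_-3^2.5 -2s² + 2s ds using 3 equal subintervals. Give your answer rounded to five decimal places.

-52.45370

Δs = (2.5 − (-3))/3 = 11/6.
Left endpoints: -3, -7/6, 2/3.
f(-3) = -24, f(-7/6) = -91/18, f(2/3) = 4/9.
Sum = Δs · [f(-3) + f(-7/6) + f(2/3)].
Sum ≈ -52.45370.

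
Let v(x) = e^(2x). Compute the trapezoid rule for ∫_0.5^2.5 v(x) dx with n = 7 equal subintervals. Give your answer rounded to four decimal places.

Δx = (2.5 − 0.5)/7 = 2/7.
v(0.5) ≈ 2.7183, v(11/14) ≈ 4.8135, v(15/14) ≈ 8.5238, v(19/14) ≈ 15.0938, v(23/14) ≈ 26.7281, v(27/14) ≈ 47.3299, v(31/14) ≈ 83.8116, v(2.5) ≈ 148.4132.
T_7 = (Δx/2)·[v(x_0) + 2v(x_1) + ... + 2v(x_{6}) + v(x_7)].
Sum ≈ 74.8190.

74.8190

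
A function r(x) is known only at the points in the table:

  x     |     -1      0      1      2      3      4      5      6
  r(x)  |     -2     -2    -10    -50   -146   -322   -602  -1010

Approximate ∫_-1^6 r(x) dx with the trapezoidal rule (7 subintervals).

Δx = 1.
T_7 = (1/2)·[(-2) + 2·(-2) + 2·(-10) + 2·(-50) + 2·(-146) + 2·(-322) + 2·(-602) + (-1010)] = -1638.

-1638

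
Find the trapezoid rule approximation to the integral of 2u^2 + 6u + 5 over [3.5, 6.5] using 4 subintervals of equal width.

Δu = (6.5 − 3.5)/4 = 0.75.
f(3.5) = 50.5, f(4.25) = 66.625, f(5) = 85, f(5.75) = 105.625, f(6.5) = 128.5.
T_4 = (Δu/2)·[f(u_0) + 2f(u_1) + 2f(u_2) + 2f(u_3) + f(u_4)].
Sum = 260.0625.

260.0625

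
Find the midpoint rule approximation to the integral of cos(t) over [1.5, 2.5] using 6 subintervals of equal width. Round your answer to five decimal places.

Δt = (2.5 − 1.5)/6 = 1/6.
Midpoints: 19/12, 1.75, 23/12, 25/12, 2.25, 29/12.
f(19/12) ≈ -0.01254, f(1.75) ≈ -0.17825, f(23/12) ≈ -0.33902, f(25/12) ≈ -0.49039, f(2.25) ≈ -0.62817, f(29/12) ≈ -0.74855.
Sum = Δt · [f(19/12) + f(1.75) + f(23/12) + ...].
Sum ≈ -0.39949.

-0.39949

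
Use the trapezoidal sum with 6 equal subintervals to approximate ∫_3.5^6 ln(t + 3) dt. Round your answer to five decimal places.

5.10769

Δt = (6 − 3.5)/6 = 5/12.
f(3.5) ≈ 1.87180, f(47/12) ≈ 1.93393, f(13/3) ≈ 1.99243, f(4.75) ≈ 2.04769, f(31/6) ≈ 2.10006, f(67/12) ≈ 2.14982, f(6) ≈ 2.19722.
T_6 = (Δt/2)·[f(t_0) + 2f(t_1) + ... + 2f(t_{5}) + f(t_6)].
Sum ≈ 5.10769.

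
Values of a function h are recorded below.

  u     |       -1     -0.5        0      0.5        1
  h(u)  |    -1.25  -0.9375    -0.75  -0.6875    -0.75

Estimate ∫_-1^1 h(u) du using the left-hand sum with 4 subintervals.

-1.8125

Δu = 0.5.
Sum = 0.5·[(-1.25) + (-0.9375) + (-0.75) + (-0.6875)] = -1.8125.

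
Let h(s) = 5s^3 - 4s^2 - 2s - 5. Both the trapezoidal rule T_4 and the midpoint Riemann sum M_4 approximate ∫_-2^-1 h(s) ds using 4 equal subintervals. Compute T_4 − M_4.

-0.4140625

T_4 = -30.359375.
M_4 = -29.9453125.
T_4 − M_4 = -0.4140625.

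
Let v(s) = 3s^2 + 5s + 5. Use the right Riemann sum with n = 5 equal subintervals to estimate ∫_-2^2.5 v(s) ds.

Δs = (2.5 − (-2))/5 = 0.9.
Right endpoints: -1.1, -0.2, 0.7, 1.6, 2.5.
v(-1.1) = 3.13, v(-0.2) = 4.12, v(0.7) = 9.97, v(1.6) = 20.68, v(2.5) = 36.25.
Sum = Δs · [v(-1.1) + v(-0.2) + v(0.7) + v(1.6) + v(2.5)].
Sum = 66.735.

66.735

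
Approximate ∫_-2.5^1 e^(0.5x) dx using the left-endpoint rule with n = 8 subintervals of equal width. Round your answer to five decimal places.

2.43730

Δx = (1 − (-2.5))/8 = 0.4375.
Left endpoints: -2.5, -2.0625, -1.625, -1.1875, -0.75, -0.3125, 0.125, 0.5625.
f(-2.5) ≈ 0.28650, f(-2.0625) ≈ 0.35656, f(-1.625) ≈ 0.44375, f(-1.1875) ≈ 0.55225, f(-0.75) ≈ 0.68729, f(-0.3125) ≈ 0.85535, f(0.125) ≈ 1.06449, f(0.5625) ≈ 1.32478.
Sum = Δx · [f(-2.5) + f(-2.0625) + f(-1.625) + ...].
Sum ≈ 2.43730.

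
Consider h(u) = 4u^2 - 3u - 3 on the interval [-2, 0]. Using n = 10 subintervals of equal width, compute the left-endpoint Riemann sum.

12.92

Δu = (0 − (-2))/10 = 0.2.
Left endpoints: -2, -1.8, -1.6, -1.4, -1.2, -1, -0.8, -0.6, -0.4, -0.2.
h(-2) = 19, h(-1.8) = 15.36, h(-1.6) = 12.04, h(-1.4) = 9.04, h(-1.2) = 6.36, h(-1) = 4, h(-0.8) = 1.96, h(-0.6) = 0.24, h(-0.4) = -1.16, h(-0.2) = -2.24.
Sum = Δu · [h(-2) + h(-1.8) + h(-1.6) + ...].
Sum = 12.92.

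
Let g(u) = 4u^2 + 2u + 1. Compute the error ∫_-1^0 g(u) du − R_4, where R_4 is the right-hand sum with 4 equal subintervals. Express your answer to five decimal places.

0.20833

Exact integral: ∫_-1^0 g(u) du ≈ 1.3333333.
R_4 = 1.125.
Error ≈ 1.3333333 − 1.125 ≈ 0.20833.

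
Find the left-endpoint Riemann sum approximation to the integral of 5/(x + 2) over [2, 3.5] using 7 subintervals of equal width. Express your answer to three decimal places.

Δx = (3.5 − 2)/7 = 3/14.
Left endpoints: 2, 31/14, 17/7, 37/14, 20/7, 43/14, 23/7.
f(2) = 1.25, f(31/14) = 70/59, f(17/7) = 35/31, f(37/14) = 14/13, f(20/7) = 35/34, f(43/14) = 70/71, f(23/7) = 35/37.
Sum = Δx · [f(2) + f(31/14) + f(17/7) + ...].
Sum ≈ 1.629.

1.629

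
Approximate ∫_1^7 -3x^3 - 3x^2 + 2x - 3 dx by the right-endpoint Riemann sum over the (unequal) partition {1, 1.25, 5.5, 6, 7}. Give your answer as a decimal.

Subinterval widths: 0.25, 4.25, 0.5, 1.
Right endpoints: 1.25, 5.5, 6, 7.
f(1.25) = -11.046875, f(5.5) = -581.875, f(6) = -747, f(7) = -1165.
Sum = Σ Δx_i · f(x_i).
Sum = -4014.23046875.

-4014.23046875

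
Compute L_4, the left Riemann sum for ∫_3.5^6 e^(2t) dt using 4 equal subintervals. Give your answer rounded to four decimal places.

40571.2589

Δt = (6 − 3.5)/4 = 0.625.
Left endpoints: 3.5, 4.125, 4.75, 5.375.
f(3.5) ≈ 1096.6332, f(4.125) ≈ 3827.6258, f(4.75) ≈ 13359.7268, f(5.375) ≈ 46630.0285.
Sum = Δt · [f(3.5) + f(4.125) + f(4.75) + f(5.375)].
Sum ≈ 40571.2589.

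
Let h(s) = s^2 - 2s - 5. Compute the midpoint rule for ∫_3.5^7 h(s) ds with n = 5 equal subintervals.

Δs = (7 − 3.5)/5 = 0.7.
Midpoints: 3.85, 4.55, 5.25, 5.95, 6.65.
h(3.85) = 2.1225, h(4.55) = 6.6025, h(5.25) = 12.0625, h(5.95) = 18.5025, h(6.65) = 25.9225.
Sum = Δs · [h(3.85) + h(4.55) + h(5.25) + h(5.95) + h(6.65)].
Sum = 45.64875.

45.64875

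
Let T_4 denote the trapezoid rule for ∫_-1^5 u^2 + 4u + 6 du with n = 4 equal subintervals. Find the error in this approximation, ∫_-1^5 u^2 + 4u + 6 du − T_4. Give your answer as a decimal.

Exact integral: ∫_-1^5 f(u) du = 126.
T_4 = 128.25.
Error = 126 − 128.25 = -2.25.

-2.25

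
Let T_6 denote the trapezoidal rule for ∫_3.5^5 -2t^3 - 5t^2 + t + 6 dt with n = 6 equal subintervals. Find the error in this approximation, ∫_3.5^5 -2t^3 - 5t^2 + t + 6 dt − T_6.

0.4765625

Exact integral: ∫_3.5^5 f(t) dt = -358.96875.
T_6 = -359.4453125.
Error = -358.96875 − (-359.4453125) = 0.4765625.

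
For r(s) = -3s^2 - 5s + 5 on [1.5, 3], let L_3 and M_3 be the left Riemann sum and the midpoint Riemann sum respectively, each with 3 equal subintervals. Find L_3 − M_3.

6.65625

L_3 = -26.25.
M_3 = -32.90625.
L_3 − M_3 = 6.65625.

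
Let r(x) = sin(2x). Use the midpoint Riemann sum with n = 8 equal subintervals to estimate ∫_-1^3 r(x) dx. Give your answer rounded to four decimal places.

-0.7177

Δx = (3 − (-1))/8 = 0.5.
Midpoints: -0.75, -0.25, 0.25, 0.75, 1.25, 1.75, 2.25, 2.75.
r(-0.75) ≈ -0.9975, r(-0.25) ≈ -0.4794, r(0.25) ≈ 0.4794, r(0.75) ≈ 0.9975, r(1.25) ≈ 0.5985, r(1.75) ≈ -0.3508, r(2.25) ≈ -0.9775, r(2.75) ≈ -0.7055.
Sum = Δx · [r(-0.75) + r(-0.25) + r(0.25) + ...].
Sum ≈ -0.7177.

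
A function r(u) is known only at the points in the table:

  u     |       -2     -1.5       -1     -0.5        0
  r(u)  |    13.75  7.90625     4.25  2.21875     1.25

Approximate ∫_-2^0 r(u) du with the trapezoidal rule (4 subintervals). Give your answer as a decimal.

Δu = 0.5.
T_4 = (0.5/2)·[13.75 + 2·7.90625 + 2·4.25 + 2·2.21875 + 1.25] = 10.9375.

10.9375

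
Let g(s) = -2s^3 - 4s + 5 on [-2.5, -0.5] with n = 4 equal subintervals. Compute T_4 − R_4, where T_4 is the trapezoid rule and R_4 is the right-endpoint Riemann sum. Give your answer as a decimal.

T_4 = 42.25.
R_4 = 32.5.
T_4 − R_4 = 9.75.

9.75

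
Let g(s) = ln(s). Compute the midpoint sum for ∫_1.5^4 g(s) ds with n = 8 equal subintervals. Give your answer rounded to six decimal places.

2.438669

Δs = (4 − 1.5)/8 = 0.3125.
Midpoints: 1.65625, 1.96875, 2.28125, 2.59375, 2.90625, 3.21875, 3.53125, 3.84375.
g(1.65625) ≈ 0.504556, g(1.96875) ≈ 0.677399, g(2.28125) ≈ 0.824724, g(2.59375) ≈ 0.953105, g(2.90625) ≈ 1.066864, g(3.21875) ≈ 1.168993, g(3.53125) ≈ 1.261652, g(3.84375) ≈ 1.346448.
Sum = Δs · [g(1.65625) + g(1.96875) + g(2.28125) + ...].
Sum ≈ 2.438669.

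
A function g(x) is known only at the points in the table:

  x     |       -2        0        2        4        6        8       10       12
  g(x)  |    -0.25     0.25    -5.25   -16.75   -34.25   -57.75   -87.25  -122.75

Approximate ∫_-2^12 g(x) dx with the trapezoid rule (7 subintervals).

Δx = 2.
T_7 = (2/2)·[(-0.25) + 2·0.25 + 2·(-5.25) + 2·(-16.75) + 2·(-34.25) + 2·(-57.75) + 2·(-87.25) + (-122.75)] = -525.

-525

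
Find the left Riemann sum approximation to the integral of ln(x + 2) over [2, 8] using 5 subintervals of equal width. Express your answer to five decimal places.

10.91298

Δx = (8 − 2)/5 = 1.2.
Left endpoints: 2, 3.2, 4.4, 5.6, 6.8.
f(2) ≈ 1.38629, f(3.2) ≈ 1.64866, f(4.4) ≈ 1.85630, f(5.6) ≈ 2.02815, f(6.8) ≈ 2.17475.
Sum = Δx · [f(2) + f(3.2) + f(4.4) + f(5.6) + f(6.8)].
Sum ≈ 10.91298.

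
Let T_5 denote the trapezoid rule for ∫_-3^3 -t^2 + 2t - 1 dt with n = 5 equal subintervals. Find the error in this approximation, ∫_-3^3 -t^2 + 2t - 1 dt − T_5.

1.44

Exact integral: ∫_-3^3 f(t) dt = -24.
T_5 = -25.44.
Error = -24 − (-25.44) = 1.44.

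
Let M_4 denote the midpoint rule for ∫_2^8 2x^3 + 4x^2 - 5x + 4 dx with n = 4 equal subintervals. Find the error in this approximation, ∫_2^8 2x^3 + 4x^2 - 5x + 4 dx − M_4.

38.25

Exact integral: ∫_2^8 f(x) dx = 2586.
M_4 = 2547.75.
Error = 2586 − 2547.75 = 38.25.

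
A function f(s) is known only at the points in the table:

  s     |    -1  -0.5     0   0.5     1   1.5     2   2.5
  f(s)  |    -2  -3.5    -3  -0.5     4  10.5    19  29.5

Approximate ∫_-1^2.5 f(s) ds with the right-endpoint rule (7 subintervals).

Δs = 0.5.
Sum = 0.5·[(-3.5) + (-3) + (-0.5) + 4 + 10.5 + 19 + 29.5] = 28.

28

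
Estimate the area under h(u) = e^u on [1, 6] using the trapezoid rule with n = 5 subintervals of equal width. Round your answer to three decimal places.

Δu = (6 − 1)/5 = 1.
h(1) ≈ 2.718, h(2) ≈ 7.389, h(3) ≈ 20.086, h(4) ≈ 54.598, h(5) ≈ 148.413, h(6) ≈ 403.429.
T_5 = (Δu/2)·[h(u_0) + 2h(u_1) + ... + 2h(u_{4}) + h(u_5)].
Sum ≈ 433.559.

433.559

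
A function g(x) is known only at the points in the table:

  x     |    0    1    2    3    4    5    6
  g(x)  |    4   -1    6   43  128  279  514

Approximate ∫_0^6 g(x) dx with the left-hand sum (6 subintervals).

459

Δx = 1.
Sum = 1·[4 + (-1) + 6 + 43 + 128 + 279] = 459.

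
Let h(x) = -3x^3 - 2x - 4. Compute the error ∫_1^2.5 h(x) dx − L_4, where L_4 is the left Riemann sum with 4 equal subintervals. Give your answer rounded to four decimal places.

Exact integral: ∫_1^2.5 h(x) dx = -39.796875.
L_4 ≈ -31.561523.
Error ≈ -39.796875 − (-31.561523) ≈ -8.2354.

-8.2354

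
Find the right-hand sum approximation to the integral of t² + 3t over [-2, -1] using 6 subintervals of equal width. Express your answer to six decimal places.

Δt = (-1 − (-2))/6 = 1/6.
Right endpoints: -11/6, -5/3, -1.5, -4/3, -7/6, -1.
f(-11/6) = -77/36, f(-5/3) = -20/9, f(-1.5) = -2.25, f(-4/3) = -20/9, f(-7/6) = -77/36, f(-1) = -2.
Sum = Δt · [f(-11/6) + f(-5/3) + f(-1.5) + ...].
Sum ≈ -2.162037.

-2.162037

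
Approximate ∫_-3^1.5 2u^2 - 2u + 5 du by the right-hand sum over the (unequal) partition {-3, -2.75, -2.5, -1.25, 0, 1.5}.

41.3125

Subinterval widths: 0.25, 0.25, 1.25, 1.25, 1.5.
Right endpoints: -2.75, -2.5, -1.25, 0, 1.5.
f(-2.75) = 25.625, f(-2.5) = 22.5, f(-1.25) = 10.625, f(0) = 5, f(1.5) = 6.5.
Sum = Σ Δu_i · f(u_i).
Sum = 41.3125.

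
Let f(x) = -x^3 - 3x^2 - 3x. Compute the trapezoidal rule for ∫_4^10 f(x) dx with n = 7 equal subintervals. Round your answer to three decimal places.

-3515.633

Δx = (10 − 4)/7 = 6/7.
f(4) = -124, f(34/7) = -68578/343, f(40/7) = -103480/343, f(46/7) = -148534/343, f(52/7) = -205036/343, f(58/7) = -274282/343, f(64/7) = -357568/343, f(10) = -1330.
T_7 = (Δx/2)·[f(x_0) + 2f(x_1) + ... + 2f(x_{6}) + f(x_7)].
Sum ≈ -3515.633.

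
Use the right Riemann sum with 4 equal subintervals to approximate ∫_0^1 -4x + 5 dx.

2.5

Δx = (1 − 0)/4 = 0.25.
Right endpoints: 0.25, 0.5, 0.75, 1.
f(0.25) = 4, f(0.5) = 3, f(0.75) = 2, f(1) = 1.
Sum = Δx · [f(0.25) + f(0.5) + f(0.75) + f(1)].
Sum = 2.5.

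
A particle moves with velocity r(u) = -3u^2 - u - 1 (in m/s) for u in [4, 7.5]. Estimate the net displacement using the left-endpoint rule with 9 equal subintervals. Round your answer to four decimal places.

Δu = (7.5 − 4)/9 = 7/18.
Left endpoints: 4, 79/18, 43/9, 31/6, 50/9, 107/18, 19/3, 121/18, 64/9.
r(4) = -53, r(79/18) = -6823/108, r(43/9) = -2005/27, r(31/6) = -86.25, r(50/9) = -2677/27, r(107/18) = -12199/108, r(19/3) = -383/3, r(121/18) = -15475/108, r(64/9) = -4315/27.
Sum = Δu · [r(4) + r(79/18) + r(43/9) + ...].
Sum ≈ -357.6049.

-357.6049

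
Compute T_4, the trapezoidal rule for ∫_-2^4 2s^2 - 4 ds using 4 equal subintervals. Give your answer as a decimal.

28.5

Δs = (4 − (-2))/4 = 1.5.
f(-2) = 4, f(-0.5) = -3.5, f(1) = -2, f(2.5) = 8.5, f(4) = 28.
T_4 = (Δs/2)·[f(s_0) + 2f(s_1) + 2f(s_2) + 2f(s_3) + f(s_4)].
Sum = 28.5.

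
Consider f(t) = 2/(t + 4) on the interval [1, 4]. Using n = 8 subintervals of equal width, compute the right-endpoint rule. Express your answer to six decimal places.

0.912453

Δt = (4 − 1)/8 = 0.375.
Right endpoints: 1.375, 1.75, 2.125, 2.5, 2.875, 3.25, 3.625, 4.
f(1.375) = 16/43, f(1.75) = 8/23, f(2.125) = 16/49, f(2.5) = 4/13, f(2.875) = 16/55, f(3.25) = 8/29, f(3.625) = 16/61, f(4) = 0.25.
Sum = Δt · [f(1.375) + f(1.75) + f(2.125) + ...].
Sum ≈ 0.912453.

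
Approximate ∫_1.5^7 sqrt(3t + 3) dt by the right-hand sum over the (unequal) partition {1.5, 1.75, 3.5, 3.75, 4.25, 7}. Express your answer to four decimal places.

23.5482

Subinterval widths: 0.25, 1.75, 0.25, 0.5, 2.75.
Right endpoints: 1.75, 3.5, 3.75, 4.25, 7.
f(1.75) ≈ 2.8723, f(3.5) ≈ 3.6742, f(3.75) ≈ 3.7749, f(4.25) ≈ 3.9686, f(7) ≈ 4.8990.
Sum = Σ Δt_i · f(t_i).
Sum ≈ 23.5482.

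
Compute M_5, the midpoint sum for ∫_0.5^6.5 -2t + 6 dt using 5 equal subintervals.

Δt = (6.5 − 0.5)/5 = 1.2.
Midpoints: 1.1, 2.3, 3.5, 4.7, 5.9.
f(1.1) = 3.8, f(2.3) = 1.4, f(3.5) = -1, f(4.7) = -3.4, f(5.9) = -5.8.
Sum = Δt · [f(1.1) + f(2.3) + f(3.5) + f(4.7) + f(5.9)].
Sum = -6.

-6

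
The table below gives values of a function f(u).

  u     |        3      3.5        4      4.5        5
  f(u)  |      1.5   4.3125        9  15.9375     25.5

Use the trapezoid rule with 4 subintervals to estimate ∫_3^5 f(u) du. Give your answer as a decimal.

Δu = 0.5.
T_4 = (0.5/2)·[1.5 + 2·4.3125 + 2·9 + 2·15.9375 + 25.5] = 21.375.

21.375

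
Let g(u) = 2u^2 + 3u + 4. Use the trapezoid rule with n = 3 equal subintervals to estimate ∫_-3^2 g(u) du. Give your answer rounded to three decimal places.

Δu = (2 − (-3))/3 = 5/3.
g(-3) = 13, g(-4/3) = 32/9, g(1/3) = 47/9, g(2) = 18.
T_3 = (Δu/2)·[g(u_0) + 2g(u_1) + 2g(u_2) + g(u_3)].
Sum ≈ 40.463.

40.463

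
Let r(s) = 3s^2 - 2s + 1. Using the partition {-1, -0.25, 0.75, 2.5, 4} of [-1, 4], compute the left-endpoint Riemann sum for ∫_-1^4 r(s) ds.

30.390625

Subinterval widths: 0.75, 1, 1.75, 1.5.
Left endpoints: -1, -0.25, 0.75, 2.5.
r(-1) = 6, r(-0.25) = 1.6875, r(0.75) = 1.1875, r(2.5) = 14.75.
Sum = Σ Δs_i · r(s_i).
Sum = 30.390625.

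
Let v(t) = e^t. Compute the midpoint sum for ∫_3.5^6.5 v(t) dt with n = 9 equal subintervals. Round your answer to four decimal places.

Δt = (6.5 − 3.5)/9 = 1/3.
Midpoints: 11/3, 4, 13/3, 14/3, 5, 16/3, 17/3, 6, 19/3.
v(11/3) ≈ 39.1213, v(4) ≈ 54.5982, v(13/3) ≈ 76.1979, v(14/3) ≈ 106.3427, v(5) ≈ 148.4132, v(16/3) ≈ 207.1272, v(17/3) ≈ 289.0694, v(6) ≈ 403.4288, v(19/3) ≈ 563.0302.
Sum = Δt · [v(11/3) + v(4) + v(13/3) + ...].
Sum ≈ 629.1096.

629.1096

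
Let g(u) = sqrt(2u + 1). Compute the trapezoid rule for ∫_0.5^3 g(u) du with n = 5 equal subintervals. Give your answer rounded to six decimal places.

5.223795

Δu = (3 − 0.5)/5 = 0.5.
g(0.5) ≈ 1.414214, g(1) ≈ 1.732051, g(1.5) ≈ 2.000000, g(2) ≈ 2.236068, g(2.5) ≈ 2.449490, g(3) ≈ 2.645751.
T_5 = (Δu/2)·[g(u_0) + 2g(u_1) + ... + 2g(u_{4}) + g(u_5)].
Sum ≈ 5.223795.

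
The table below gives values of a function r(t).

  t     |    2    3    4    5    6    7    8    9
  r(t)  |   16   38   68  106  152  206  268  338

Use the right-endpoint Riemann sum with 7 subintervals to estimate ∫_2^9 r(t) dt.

Δt = 1.
Sum = 1·[38 + 68 + 106 + 152 + 206 + 268 + 338] = 1176.

1176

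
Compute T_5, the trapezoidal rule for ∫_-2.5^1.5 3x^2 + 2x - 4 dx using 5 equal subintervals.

0.28

Δx = (1.5 − (-2.5))/5 = 0.8.
f(-2.5) = 9.75, f(-1.7) = 1.27, f(-0.9) = -3.37, f(-0.1) = -4.17, f(0.7) = -1.13, f(1.5) = 5.75.
T_5 = (Δx/2)·[f(x_0) + 2f(x_1) + ... + 2f(x_{4}) + f(x_5)].
Sum = 0.28.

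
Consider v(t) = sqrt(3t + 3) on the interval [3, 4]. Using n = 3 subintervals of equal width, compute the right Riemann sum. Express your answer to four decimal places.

Δt = (4 − 3)/3 = 1/3.
Right endpoints: 10/3, 11/3, 4.
v(10/3) ≈ 3.6056, v(11/3) ≈ 3.7417, v(4) ≈ 3.8730.
Sum = Δt · [v(10/3) + v(11/3) + v(4)].
Sum ≈ 3.7401.

3.7401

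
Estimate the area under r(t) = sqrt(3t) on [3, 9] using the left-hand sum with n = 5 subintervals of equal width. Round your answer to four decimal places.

23.8340

Δt = (9 − 3)/5 = 1.2.
Left endpoints: 3, 4.2, 5.4, 6.6, 7.8.
r(3) ≈ 3.0000, r(4.2) ≈ 3.5496, r(5.4) ≈ 4.0249, r(6.6) ≈ 4.4497, r(7.8) ≈ 4.8374.
Sum = Δt · [r(3) + r(4.2) + r(5.4) + r(6.6) + r(7.8)].
Sum ≈ 23.8340.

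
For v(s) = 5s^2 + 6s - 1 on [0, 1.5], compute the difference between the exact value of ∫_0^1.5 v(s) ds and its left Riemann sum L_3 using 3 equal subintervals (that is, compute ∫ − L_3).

4.75

Exact integral: ∫_0^1.5 v(s) ds = 10.875.
L_3 = 6.125.
Error = 10.875 − 6.125 = 4.75.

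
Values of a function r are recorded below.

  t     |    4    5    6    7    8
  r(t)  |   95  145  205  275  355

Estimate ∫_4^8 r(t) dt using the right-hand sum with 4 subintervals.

Δt = 1.
Sum = 1·[145 + 205 + 275 + 355] = 980.

980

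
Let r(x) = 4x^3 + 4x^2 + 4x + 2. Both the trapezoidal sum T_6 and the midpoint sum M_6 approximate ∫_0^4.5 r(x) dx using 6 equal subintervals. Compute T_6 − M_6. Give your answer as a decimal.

19.6171875

T_6 = 594.140625.
M_6 = 574.5234375.
T_6 − M_6 = 19.6171875.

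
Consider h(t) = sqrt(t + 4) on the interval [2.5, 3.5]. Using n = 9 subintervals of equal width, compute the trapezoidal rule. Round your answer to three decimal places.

Δt = (3.5 − 2.5)/9 = 1/9.
h(2.5) ≈ 2.550, h(47/18) ≈ 2.571, h(49/18) ≈ 2.593, h(17/6) ≈ 2.614, h(53/18) ≈ 2.635, h(55/18) ≈ 2.656, h(19/6) ≈ 2.677, h(59/18) ≈ 2.698, h(61/18) ≈ 2.718, h(3.5) ≈ 2.739.
T_9 = (Δt/2)·[h(t_0) + 2h(t_1) + ... + 2h(t_{8}) + h(t_9)].
Sum ≈ 2.645.

2.645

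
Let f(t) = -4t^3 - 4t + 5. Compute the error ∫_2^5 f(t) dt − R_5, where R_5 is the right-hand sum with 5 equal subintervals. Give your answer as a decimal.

Exact integral: ∫_2^5 f(t) dt = -636.
R_5 = -787.56.
Error = -636 − (-787.56) = 151.56.

151.56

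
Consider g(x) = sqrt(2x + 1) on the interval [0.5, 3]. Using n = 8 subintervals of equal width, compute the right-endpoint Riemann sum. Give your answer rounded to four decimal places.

Δx = (3 − 0.5)/8 = 0.3125.
Right endpoints: 0.8125, 1.125, 1.4375, 1.75, 2.0625, 2.375, 2.6875, 3.
g(0.8125) ≈ 1.6202, g(1.125) ≈ 1.8028, g(1.4375) ≈ 1.9685, g(1.75) ≈ 2.1213, g(2.0625) ≈ 2.2638, g(2.375) ≈ 2.3979, g(2.6875) ≈ 2.5249, g(3) ≈ 2.6458.
Sum = Δx · [g(0.8125) + g(1.125) + g(1.4375) + ...].
Sum ≈ 5.4204.

5.4204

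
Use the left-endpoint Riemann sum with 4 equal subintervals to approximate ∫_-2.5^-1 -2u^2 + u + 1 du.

-13.1953125

Δu = (-1 − (-2.5))/4 = 0.375.
Left endpoints: -2.5, -2.125, -1.75, -1.375.
f(-2.5) = -14, f(-2.125) = -10.15625, f(-1.75) = -6.875, f(-1.375) = -4.15625.
Sum = Δu · [f(-2.5) + f(-2.125) + f(-1.75) + f(-1.375)].
Sum = -13.1953125.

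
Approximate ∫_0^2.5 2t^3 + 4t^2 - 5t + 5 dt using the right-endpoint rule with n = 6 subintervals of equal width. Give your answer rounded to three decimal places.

Δt = (2.5 − 0)/6 = 5/12.
Right endpoints: 5/12, 5/6, 1.25, 5/3, 25/12, 2.5.
f(5/12) = 3245/864, f(5/6) = 515/108, f(1.25) = 8.90625, f(5/3) = 460/27, f(25/12) = 25945/864, f(2.5) = 48.75.
Sum = Δt · [f(5/12) + f(5/6) + f(1.25) + ...].
Sum ≈ 47.186.

47.186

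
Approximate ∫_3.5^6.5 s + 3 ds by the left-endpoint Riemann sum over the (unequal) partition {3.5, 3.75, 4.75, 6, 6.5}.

22.5625

Subinterval widths: 0.25, 1, 1.25, 0.5.
Left endpoints: 3.5, 3.75, 4.75, 6.
f(3.5) = 6.5, f(3.75) = 6.75, f(4.75) = 7.75, f(6) = 9.
Sum = Σ Δs_i · f(s_i).
Sum = 22.5625.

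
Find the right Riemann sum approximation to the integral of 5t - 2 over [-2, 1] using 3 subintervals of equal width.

-6

Δt = (1 − (-2))/3 = 1.
Right endpoints: -1, 0, 1.
f(-1) = -7, f(0) = -2, f(1) = 3.
Sum = Δt · [f(-1) + f(0) + f(1)].
Sum = -6.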